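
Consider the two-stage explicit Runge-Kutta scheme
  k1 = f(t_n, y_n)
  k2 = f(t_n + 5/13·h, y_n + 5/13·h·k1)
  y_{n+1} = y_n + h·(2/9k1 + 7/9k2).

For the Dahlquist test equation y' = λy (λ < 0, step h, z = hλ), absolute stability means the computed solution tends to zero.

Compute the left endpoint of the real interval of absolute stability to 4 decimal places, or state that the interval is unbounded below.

Test eqn y'=λy, z=hλ:
  k1=λy_n ⇒ h·k1=z·y_n;  k2=λ(1+5/13z)y_n ⇒ h·k2=z(1+5/13z)y_n
  y_{n+1}/y_n = 1 + 2/9z + 7/9z(1+5/13z) = 1 + z + 35/117z²
  R(z) = 1 + z + 35/117z².

Boundary: |R(x)|=1, x<0.
x=-1.7: |R|=0.1645
R=1: x+35/117x²=0 ⇒ x=−117/35=-3.3429; min R=1−1/(4·35/117)=0.1643>−1
Confirm numerically:
  x=-3.152: |R|=0.82004 <1
  x=-2.725: |R|=0.49634 <1
  x=-2.047: |R|=0.20648 <1
  x=-1.780: |R|=0.16781 <1
  x=-3.921: |R|=1.67813 >1
  x=-3.448: |R|=1.10845 >1
So |R|<1 on (-3.3429, 0).

left endpoint -3.3429.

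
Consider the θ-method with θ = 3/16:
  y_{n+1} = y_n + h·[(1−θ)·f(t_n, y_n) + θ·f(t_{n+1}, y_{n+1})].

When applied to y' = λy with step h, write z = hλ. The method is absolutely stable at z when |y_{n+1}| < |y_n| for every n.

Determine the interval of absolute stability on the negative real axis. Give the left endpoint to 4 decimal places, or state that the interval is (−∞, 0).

Set f=λy, z=hλ:
  y_{n+1} = y_n + z·[13/16·y_n + 3/16·y_{n+1}] ⇒ (1 − 3/16z)y_{n+1} = (1 + 13/16z)y_n
  Hence R(z) = (1 + 13/16z)/(1 − 3/16z).

Boundary: |R(x)|=1, x<0.
x=-1.18: |R|=0.0338
R=−1: 1+13/16x = −1+3/16x ⇒ -5/8x=2 ⇒ x=2/(-5/8)=-3.2000
Confirm numerically:
  x=-3.099: |R|=0.96007 <1
  x=-2.861: |R|=0.86210 <1
  x=-2.083: |R|=0.49795 <1
  x=-1.754: |R|=0.31991 <1
  x=-3.699: |R|=1.18415 >1
  x=-3.311: |R|=1.04280 >1
So |R|<1 on (-3.2000, 0).

z∈(-3.2000,0).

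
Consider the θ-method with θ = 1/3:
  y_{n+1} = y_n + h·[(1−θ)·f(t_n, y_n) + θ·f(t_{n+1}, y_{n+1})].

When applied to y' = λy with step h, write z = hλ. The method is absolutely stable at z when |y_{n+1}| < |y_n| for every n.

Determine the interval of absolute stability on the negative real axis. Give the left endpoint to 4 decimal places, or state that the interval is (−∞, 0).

On y'=λy, z=hλ:
  y_{n+1} = y_n + z·[2/3·y_n + 1/3·y_{n+1}] ⇒ (1 − 1/3z)y_{n+1} = (1 + 2/3z)y_n
  so R(z) = (1 + 2/3z)/(1 − 1/3z).

Need |R(x)|<1, x<0.
x=-1.11: |R|=0.1898
R=−1: 1+2/3x = −1+1/3x ⇒ -1/3x=2 ⇒ x=2/(-1/3)=-6.0000
Confirm numerically:
  x=-5.226: |R|=0.90591 <1
  x=-4.253: |R|=0.75913 <1
  x=-3.556: |R|=0.62721 <1
  x=-6.420: |R|=1.04459 >1
  x=-6.419: |R|=1.04448 >1
  x=-6.307: |R|=1.03299 >1
Interval (-6.0000, 0).

z∈(-6.0000,0).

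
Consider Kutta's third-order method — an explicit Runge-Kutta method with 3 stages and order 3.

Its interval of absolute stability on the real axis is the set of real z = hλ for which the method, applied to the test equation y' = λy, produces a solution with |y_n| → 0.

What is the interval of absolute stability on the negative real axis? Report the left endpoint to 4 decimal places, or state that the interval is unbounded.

Test eqn y'=λy, z=hλ:
  order 3, 3-stage ⇒ R(z)=1+z+z^2/2+z^3/6
  (e.g. R(-0.84)=0.41402, |R|=0.41402)

Boundary: |R(x)|=1, x<0.
x=-0.84: |R|=0.4140
|R(-1.91)|=0.2473 |R(-1.46)|=0.0871 |R(-0.87)|=0.3987
Bisect:
  x_lo=-3.3211 |R|=2.9114  x_hi=-0.2601 |R|=0.7708
  mid=-1.79061 |R|=0.14434 →hi
  mid=-2.55586 |R|=1.07230 →lo
  mid=-2.17324 |R|=0.52244 →hi
  mid=-2.36455 |R|=0.77240 →hi
  mid=-2.46020 |R|=0.91567 →hi
  mid=-2.50803 |R|=0.99226 →hi
  mid=-2.53194 |R|=1.03185 →lo
  mid=-2.51999 |R|=1.01195 →lo
  mid=-2.51401 |R|=1.00208 →lo
  mid=-2.51102 |R|=0.99716 →hi
  ...
  [-2.51289,-2.51270] ⇒ x*=-2.5127
Stable set (-2.5127, 0).

(-2.5127, 0).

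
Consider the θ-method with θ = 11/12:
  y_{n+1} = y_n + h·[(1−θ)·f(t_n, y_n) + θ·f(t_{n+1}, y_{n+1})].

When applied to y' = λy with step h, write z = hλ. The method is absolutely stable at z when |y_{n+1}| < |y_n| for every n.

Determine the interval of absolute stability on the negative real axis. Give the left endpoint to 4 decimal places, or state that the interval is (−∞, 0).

On y'=λy, z=hλ:
  y_{n+1} = y_n + z·[1/12·y_n + 11/12·y_{n+1}] ⇒ (1 − 11/12z)y_{n+1} = (1 + 1/12z)y_n
  ⇒ R(z) = (1 + 1/12z)/(1 − 11/12z).

Boundary: |R(x)|=1, x<0.
x=-1.35: |R|=0.3966
x=-2: |R|=0.2941
x=-10: |R|=0.0164
x=-100: |R|=0.0791
θ=11/12≥1/2 ⇒ |1+1/12x|<|1−11/12x| ∀x<0 ⇒ stable on all of ℝ⁻.

(−∞, 0) — no finite endpoint.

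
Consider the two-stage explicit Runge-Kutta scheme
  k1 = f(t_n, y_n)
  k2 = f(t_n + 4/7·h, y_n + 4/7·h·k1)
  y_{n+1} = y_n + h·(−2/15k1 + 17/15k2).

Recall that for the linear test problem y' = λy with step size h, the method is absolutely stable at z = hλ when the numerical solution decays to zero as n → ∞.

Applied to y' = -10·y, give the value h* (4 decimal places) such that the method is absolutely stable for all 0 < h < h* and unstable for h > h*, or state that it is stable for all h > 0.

On y'=λy, z=hλ:
  k1=λy_n ⇒ h·k1=z·y_n;  k2=λ(1+4/7z)y_n ⇒ h·k2=z(1+4/7z)y_n
  y_{n+1}/y_n = 1 − 2/15z + 17/15z(1+4/7z) = 1 + z + 68/105z²
  R(z) = 1 + z + 68/105z².

Boundary: |R(x)|=1, x<0.
x=-1.34: |R|=0.8229
R=1: x+68/105x²=0 ⇒ x=−105/68=-1.5441; min R=1−1/(4·68/105)=0.6140>−1
Confirm numerically:
  x=-1.455: |R|=0.91603 <1
  x=-1.207: |R|=0.73648 <1
  x=-1.139: |R|=0.70117 <1
  x=-0.646: |R|=0.62426 <1
  x=-2.008: |R|=1.60324 >1
  x=-1.707: |R|=1.18006 >1
Interval (-1.5441, 0).

(-1.5441,0); λ=-10 ⇒ h* = (105/68)/10 = 0.1544.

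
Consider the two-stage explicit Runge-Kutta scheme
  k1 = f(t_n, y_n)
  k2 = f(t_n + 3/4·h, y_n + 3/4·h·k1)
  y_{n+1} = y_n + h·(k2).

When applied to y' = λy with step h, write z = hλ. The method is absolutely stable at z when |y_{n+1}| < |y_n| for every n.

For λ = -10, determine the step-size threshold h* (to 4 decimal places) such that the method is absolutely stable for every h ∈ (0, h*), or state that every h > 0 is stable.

(-1.3333,0); λ=-10 ⇒ h* = (4/3)/10 = 0.1333.

With y'=λy (z=hλ):
  k1=λy_n ⇒ h·k1=z·y_n;  k2=λ(1+3/4z)y_n ⇒ h·k2=z(1+3/4z)y_n
  y_{n+1}/y_n = 1 + z(1+3/4z) = 1 + z + 3/4z²
  ⇒ R(z) = 1 + z + 3/4z².

Find x<0 with |R(x)|<1.
x=-0.81: |R|=0.6821
R=1: x+3/4x²=0 ⇒ x=−4/3=-1.3333; min R=1−1/(4·3/4)=0.6667>−1
Confirm numerically:
  x=-0.974: |R|=0.73751 <1
  x=-0.835: |R|=0.68792 <1
  x=-0.773: |R|=0.67515 <1
  x=-0.700: |R|=0.66750 <1
  x=-1.607: |R|=1.32984 >1
  x=-1.499: |R|=1.18625 >1
  x=-1.391: |R|=1.06016 >1
Stable set (-1.3333, 0).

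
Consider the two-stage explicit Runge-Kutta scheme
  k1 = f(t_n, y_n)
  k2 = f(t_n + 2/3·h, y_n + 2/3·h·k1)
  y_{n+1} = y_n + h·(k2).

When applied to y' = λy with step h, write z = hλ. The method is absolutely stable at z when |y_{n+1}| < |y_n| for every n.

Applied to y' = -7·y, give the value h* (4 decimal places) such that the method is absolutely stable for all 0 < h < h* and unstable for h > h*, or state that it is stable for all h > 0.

On y'=λy, z=hλ:
  k1=λy_n ⇒ h·k1=z·y_n;  k2=λ(1+2/3z)y_n ⇒ h·k2=z(1+2/3z)y_n
  y_{n+1}/y_n = 1 + z(1+2/3z) = 1 + z + 2/3z²
  ⇒ R(z) = 1 + z + 2/3z².

Need |R(x)|<1, x<0.
x=-0.61: |R|=0.6381
R=1: x+2/3x²=0 ⇒ x=−3/2=-1.5000; min R=1−1/(4·2/3)=0.6250>−1
Confirm numerically:
  x=-1.005: |R|=0.66835 <1
  x=-0.929: |R|=0.64636 <1
  x=-0.721: |R|=0.62556 <1
  x=-0.654: |R|=0.63114 <1
  x=-2.084: |R|=1.81137 >1
  x=-1.915: |R|=1.52982 >1
  x=-1.836: |R|=1.41126 >1
Interval (-1.5000, 0).

(-1.5000,0); λ=-7 ⇒ h* = (3/2)/7 = 0.2143.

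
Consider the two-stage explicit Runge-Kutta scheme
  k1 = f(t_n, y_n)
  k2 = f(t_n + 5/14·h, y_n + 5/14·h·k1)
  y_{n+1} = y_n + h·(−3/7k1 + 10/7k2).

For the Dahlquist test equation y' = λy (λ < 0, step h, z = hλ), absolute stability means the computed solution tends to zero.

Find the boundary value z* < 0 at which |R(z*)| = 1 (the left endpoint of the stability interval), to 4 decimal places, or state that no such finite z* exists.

z* = -1.9600.

Test eqn y'=λy, z=hλ:
  k1=λy_n ⇒ h·k1=z·y_n;  k2=λ(1+5/14z)y_n ⇒ h·k2=z(1+5/14z)y_n
  y_{n+1}/y_n = 1 − 3/7z + 10/7z(1+5/14z) = 1 + z + 25/49z²
  so R(z) = 1 + z + 25/49z².

Boundary: |R(x)|=1, x<0.
x=-0.63: |R|=0.5725
R=1: x+25/49x²=0 ⇒ x=−49/25=-1.9600; min R=1−1/(4·25/49)=0.5100>−1
Confirm numerically:
  x=-1.837: |R|=0.88472 <1
  x=-1.389: |R|=0.59535 <1
  x=-1.309: |R|=0.56522 <1
  x=-2.321: |R|=1.42749 >1
  x=-2.205: |R|=1.27563 >1
Stable set (-1.9600, 0).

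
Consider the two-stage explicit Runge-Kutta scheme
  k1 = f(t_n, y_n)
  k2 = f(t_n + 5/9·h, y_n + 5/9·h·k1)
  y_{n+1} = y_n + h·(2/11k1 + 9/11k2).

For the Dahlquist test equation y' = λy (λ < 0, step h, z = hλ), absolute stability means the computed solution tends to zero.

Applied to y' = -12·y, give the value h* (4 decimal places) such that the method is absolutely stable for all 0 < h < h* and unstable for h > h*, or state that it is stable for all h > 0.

With y'=λy (z=hλ):
  k1=λy_n ⇒ h·k1=z·y_n;  k2=λ(1+5/9z)y_n ⇒ h·k2=z(1+5/9z)y_n
  y_{n+1}/y_n = 1 + 2/11z + 9/11z(1+5/9z) = 1 + z + 5/11z²
  ⇒ R(z) = 1 + z + 5/11z².

Need |R(x)|<1, x<0.
x=-0.62: |R|=0.5547
R=1: x+5/11x²=0 ⇒ x=−11/5=-2.2000; min R=1−1/(4·5/11)=0.4500>−1
Confirm numerically:
  x=-2.133: |R|=0.93504 <1
  x=-1.920: |R|=0.75564 <1
  x=-1.661: |R|=0.59305 <1
  x=-1.106: |R|=0.45002 <1
  x=-2.482: |R|=1.31815 >1
  x=-2.286: |R|=1.08936 >1
Interval (-2.2000, 0).

(-2.2000,0); λ=-12 ⇒ h* = (11/5)/12 = 0.1833.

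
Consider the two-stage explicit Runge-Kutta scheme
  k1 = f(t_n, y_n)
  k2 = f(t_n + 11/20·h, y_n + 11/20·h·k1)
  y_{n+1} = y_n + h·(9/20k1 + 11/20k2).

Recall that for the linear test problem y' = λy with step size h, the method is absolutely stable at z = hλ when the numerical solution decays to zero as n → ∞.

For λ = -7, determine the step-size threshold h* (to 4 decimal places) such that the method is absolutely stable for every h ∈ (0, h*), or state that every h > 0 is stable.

On y'=λy, z=hλ:
  k1=λy_n ⇒ h·k1=z·y_n;  k2=λ(1+11/20z)y_n ⇒ h·k2=z(1+11/20z)y_n
  y_{n+1}/y_n = 1 + 9/20z + 11/20z(1+11/20z) = 1 + z + 121/400z²
  ⇒ R(z) = 1 + z + 121/400z².

Need |R(x)|<1, x<0.
x=-0.57: |R|=0.5283
R=1: x+121/400x²=0 ⇒ x=−400/121=-3.3058; min R=1−1/(4·121/400)=0.1736>−1
Confirm numerically:
  x=-3.129: |R|=0.83267 <1
  x=-3.062: |R|=0.77419 <1
  x=-2.633: |R|=0.46414 <1
  x=-2.554: |R|=0.41918 <1
  x=-3.873: |R|=1.66454 >1
  x=-3.582: |R|=1.29929 >1
So |R|<1 on (-3.3058, 0).

(-3.3058,0); λ=-7 ⇒ h* = (400/121)/7 = 0.4723.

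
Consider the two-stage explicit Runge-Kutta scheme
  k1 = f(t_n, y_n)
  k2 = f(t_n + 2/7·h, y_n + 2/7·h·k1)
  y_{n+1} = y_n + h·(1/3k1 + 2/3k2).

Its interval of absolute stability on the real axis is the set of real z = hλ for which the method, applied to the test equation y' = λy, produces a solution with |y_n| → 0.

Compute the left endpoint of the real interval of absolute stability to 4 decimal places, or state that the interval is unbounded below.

left endpoint -5.2500.

Set f=λy, z=hλ:
  k1=λy_n ⇒ h·k1=z·y_n;  k2=λ(1+2/7z)y_n ⇒ h·k2=z(1+2/7z)y_n
  y_{n+1}/y_n = 1 + 1/3z + 2/3z(1+2/7z) = 1 + z + 4/21z²
  ⇒ R(z) = 1 + z + 4/21z².

Solve |R(x)|<1 on ℝ⁻.
x=-0.68: |R|=0.4081
R=1: x+4/21x²=0 ⇒ x=−21/4=-5.2500; min R=1−1/(4·4/21)=-0.3125>−1
Confirm numerically:
  x=-3.980: |R|=0.03722 <1
  x=-3.448: |R|=0.18348 <1
  x=-2.935: |R|=0.29420 <1
  x=-2.860: |R|=0.30198 <1
  x=-5.812: |R|=1.62216 >1
  x=-5.754: |R|=1.55238 >1
  x=-5.560: |R|=1.32830 >1
So |R|<1 on (-5.2500, 0).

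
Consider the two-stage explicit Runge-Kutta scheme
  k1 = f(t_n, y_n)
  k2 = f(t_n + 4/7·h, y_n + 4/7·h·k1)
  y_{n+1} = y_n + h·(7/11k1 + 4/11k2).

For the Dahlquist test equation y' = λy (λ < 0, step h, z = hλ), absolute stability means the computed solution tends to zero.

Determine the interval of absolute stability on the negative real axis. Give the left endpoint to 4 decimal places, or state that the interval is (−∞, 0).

(-4.8125, 0).

With y'=λy (z=hλ):
  k1=λy_n ⇒ h·k1=z·y_n;  k2=λ(1+4/7z)y_n ⇒ h·k2=z(1+4/7z)y_n
  y_{n+1}/y_n = 1 + 7/11z + 4/11z(1+4/7z) = 1 + z + 16/77z²
  R(z) = 1 + z + 16/77z².

Boundary: |R(x)|=1, x<0.
x=-1.1: |R|=0.1514
R=1: x+16/77x²=0 ⇒ x=−77/16=-4.8125; min R=1−1/(4·16/77)=-0.2031>−1
Confirm numerically:
  x=-4.421: |R|=0.64035 <1
  x=-4.258: |R|=0.50939 <1
  x=-2.505: |R|=0.20110 <1
  x=-5.321: |R|=1.56223 >1
  x=-5.089: |R|=1.29239 >1
Interval (-4.8125, 0).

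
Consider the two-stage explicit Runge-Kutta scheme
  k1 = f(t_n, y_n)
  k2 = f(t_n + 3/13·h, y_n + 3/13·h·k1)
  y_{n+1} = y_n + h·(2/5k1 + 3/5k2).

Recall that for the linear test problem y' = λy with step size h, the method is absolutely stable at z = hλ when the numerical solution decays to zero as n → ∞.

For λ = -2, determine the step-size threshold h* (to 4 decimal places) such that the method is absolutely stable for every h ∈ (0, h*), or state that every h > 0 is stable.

(-7.2222,0); λ=-2 ⇒ h* = (65/9)/2 = 3.6111.

Set f=λy, z=hλ:
  k1=λy_n ⇒ h·k1=z·y_n;  k2=λ(1+3/13z)y_n ⇒ h·k2=z(1+3/13z)y_n
  y_{n+1}/y_n = 1 + 2/5z + 3/5z(1+3/13z) = 1 + z + 9/65z²
  ⇒ R(z) = 1 + z + 9/65z².

Need |R(x)|<1, x<0.
x=-0.64: |R|=0.4167
R=1: x+9/65x²=0 ⇒ x=−65/9=-7.2222; min R=1−1/(4·9/65)=-0.8056>−1
Confirm numerically:
  x=-5.951: |R|=0.04747 <1
  x=-5.291: |R|=0.41481 <1
  x=-4.705: |R|=0.63987 <1
  x=-7.511: |R|=1.30032 >1
  x=-7.473: |R|=1.25949 >1
  x=-7.378: |R|=1.15914 >1
Interval (-7.2222, 0).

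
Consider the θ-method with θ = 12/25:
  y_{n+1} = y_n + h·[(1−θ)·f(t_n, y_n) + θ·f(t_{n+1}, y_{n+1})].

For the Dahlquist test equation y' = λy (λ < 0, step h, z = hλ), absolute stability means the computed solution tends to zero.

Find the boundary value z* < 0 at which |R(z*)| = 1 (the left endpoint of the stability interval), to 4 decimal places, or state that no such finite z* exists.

On y'=λy, z=hλ:
  y_{n+1} = y_n + z·[13/25·y_n + 12/25·y_{n+1}] ⇒ (1 − 12/25z)y_{n+1} = (1 + 13/25z)y_n
  Hence R(z) = (1 + 13/25z)/(1 − 12/25z).

Find x<0 with |R(x)|<1.
x=-0.84: |R|=0.4014
R=−1: 1+13/25x = −1+12/25x ⇒ -1/25x=2 ⇒ x=2/(-1/25)=-50.0000
Confirm numerically:
  x=-48.694: |R|=0.99786 <1
  x=-43.397: |R|=0.98790 <1
  x=-26.578: |R|=0.93190 <1
  x=-50.536: |R|=1.00085 >1
  x=-50.445: |R|=1.00071 >1
Stable set (-50.0000, 0).

left endpoint -50.0000.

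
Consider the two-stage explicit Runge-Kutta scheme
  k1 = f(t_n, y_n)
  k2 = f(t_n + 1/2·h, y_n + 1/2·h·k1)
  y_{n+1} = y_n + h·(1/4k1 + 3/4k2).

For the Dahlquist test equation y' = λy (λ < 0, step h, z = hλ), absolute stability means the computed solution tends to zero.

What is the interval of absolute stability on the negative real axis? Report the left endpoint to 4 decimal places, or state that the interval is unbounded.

Test eqn y'=λy, z=hλ:
  k1=λy_n ⇒ h·k1=z·y_n;  k2=λ(1+1/2z)y_n ⇒ h·k2=z(1+1/2z)y_n
  y_{n+1}/y_n = 1 + 1/4z + 3/4z(1+1/2z) = 1 + z + 3/8z²
  so R(z) = 1 + z + 3/8z².

Solve |R(x)|<1 on ℝ⁻.
x=-1.03: |R|=0.3678
R=1: x+3/8x²=0 ⇒ x=−8/3=-2.6667; min R=1−1/(4·3/8)=0.3333>−1
Confirm numerically:
  x=-2.548: |R|=0.88661 <1
  x=-1.635: |R|=0.36746 <1
  x=-1.379: |R|=0.33412 <1
  x=-2.993: |R|=1.36627 >1
  x=-2.836: |R|=1.18009 >1
  x=-2.794: |R|=1.13341 >1
Stable set (-2.6667, 0).

z∈(-2.6667,0).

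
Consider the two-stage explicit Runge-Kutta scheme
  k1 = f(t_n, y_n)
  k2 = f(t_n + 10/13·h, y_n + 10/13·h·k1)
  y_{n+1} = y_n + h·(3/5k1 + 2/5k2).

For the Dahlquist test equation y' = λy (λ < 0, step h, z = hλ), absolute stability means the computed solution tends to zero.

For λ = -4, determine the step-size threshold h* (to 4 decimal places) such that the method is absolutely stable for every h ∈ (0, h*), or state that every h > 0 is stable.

(-3.2500,0); λ=-4 ⇒ h* = (13/4)/4 = 0.8125.

With y'=λy (z=hλ):
  k1=λy_n ⇒ h·k1=z·y_n;  k2=λ(1+10/13z)y_n ⇒ h·k2=z(1+10/13z)y_n
  y_{n+1}/y_n = 1 + 3/5z + 2/5z(1+10/13z) = 1 + z + 4/13z²
  ⇒ R(z) = 1 + z + 4/13z².

Solve |R(x)|<1 on ℝ⁻.
x=-0.52: |R|=0.5632
R=1: x+4/13x²=0 ⇒ x=−13/4=-3.2500; min R=1−1/(4·4/13)=0.1875>−1
Confirm numerically:
  x=-2.858: |R|=0.65528 <1
  x=-2.653: |R|=0.51266 <1
  x=-1.461: |R|=0.19578 <1
  x=-1.445: |R|=0.19747 <1
  x=-3.832: |R|=1.68622 >1
  x=-3.598: |R|=1.38526 >1
  x=-3.432: |R|=1.19219 >1
Stable set (-3.2500, 0).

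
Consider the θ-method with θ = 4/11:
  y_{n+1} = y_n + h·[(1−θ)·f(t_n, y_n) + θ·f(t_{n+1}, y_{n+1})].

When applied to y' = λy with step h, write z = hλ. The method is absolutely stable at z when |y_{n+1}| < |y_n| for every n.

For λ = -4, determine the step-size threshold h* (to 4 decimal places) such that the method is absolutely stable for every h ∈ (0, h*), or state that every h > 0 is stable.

On y'=λy, z=hλ:
  y_{n+1} = y_n + z·[7/11·y_n + 4/11·y_{n+1}] ⇒ (1 − 4/11z)y_{n+1} = (1 + 7/11z)y_n
  ⇒ R(z) = (1 + 7/11z)/(1 − 4/11z).

Find x<0 with |R(x)|<1.
x=-0.9: |R|=0.3219
R=−1: 1+7/11x = −1+4/11x ⇒ -3/11x=2 ⇒ x=2/(-3/11)=-7.3333
Confirm numerically:
  x=-6.099: |R|=0.89538 <1
  x=-5.906: |R|=0.87633 <1
  x=-4.853: |R|=0.75533 <1
  x=-3.317: |R|=0.50350 <1
  x=-7.454: |R|=1.00887 >1
  x=-7.392: |R|=1.00434 >1
Stable set (-7.3333, 0).

(-7.3333,0); λ=-4 ⇒ h* = (22/3)/4 = 1.8333.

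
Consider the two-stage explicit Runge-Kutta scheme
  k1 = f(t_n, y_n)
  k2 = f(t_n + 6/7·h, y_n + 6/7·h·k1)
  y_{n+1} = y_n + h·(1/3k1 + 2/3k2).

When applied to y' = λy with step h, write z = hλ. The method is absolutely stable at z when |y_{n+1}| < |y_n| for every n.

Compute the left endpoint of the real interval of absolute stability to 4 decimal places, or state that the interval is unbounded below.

Test eqn y'=λy, z=hλ:
  k1=λy_n ⇒ h·k1=z·y_n;  k2=λ(1+6/7z)y_n ⇒ h·k2=z(1+6/7z)y_n
  y_{n+1}/y_n = 1 + 1/3z + 2/3z(1+6/7z) = 1 + z + 4/7z²
  R(z) = 1 + z + 4/7z².

Boundary: |R(x)|=1, x<0.
x=-1.3: |R|=0.6657
R=1: x+4/7x²=0 ⇒ x=−7/4=-1.7500; min R=1−1/(4·4/7)=0.5625>−1
Confirm numerically:
  x=-1.617: |R|=0.87711 <1
  x=-1.572: |R|=0.84011 <1
  x=-1.026: |R|=0.57553 <1
  x=-0.815: |R|=0.56456 <1
  x=-2.271: |R|=1.67611 >1
  x=-2.064: |R|=1.37034 >1
  x=-1.946: |R|=1.21795 >1
Interval (-1.7500, 0).

z* = -1.7500.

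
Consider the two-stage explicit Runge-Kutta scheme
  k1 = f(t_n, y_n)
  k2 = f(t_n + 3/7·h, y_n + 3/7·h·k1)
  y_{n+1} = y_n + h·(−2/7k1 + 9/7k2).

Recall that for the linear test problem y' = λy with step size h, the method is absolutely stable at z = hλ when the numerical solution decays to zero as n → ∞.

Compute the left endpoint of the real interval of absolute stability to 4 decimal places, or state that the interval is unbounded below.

With y'=λy (z=hλ):
  k1=λy_n ⇒ h·k1=z·y_n;  k2=λ(1+3/7z)y_n ⇒ h·k2=z(1+3/7z)y_n
  y_{n+1}/y_n = 1 − 2/7z + 9/7z(1+3/7z) = 1 + z + 27/49z²
  so R(z) = 1 + z + 27/49z².

Need |R(x)|<1, x<0.
x=-1.13: |R|=0.5736
R=1: x+27/49x²=0 ⇒ x=−49/27=-1.8148; min R=1−1/(4·27/49)=0.5463>−1
Confirm numerically:
  x=-1.238: |R|=0.60652 <1
  x=-0.893: |R|=0.54641 <1
  x=-0.871: |R|=0.54703 <1
  x=-0.742: |R|=0.56137 <1
  x=-2.007: |R|=1.21254 >1
  x=-1.872: |R|=1.05899 >1
Interval (-1.8148, 0).

left endpoint -1.8148.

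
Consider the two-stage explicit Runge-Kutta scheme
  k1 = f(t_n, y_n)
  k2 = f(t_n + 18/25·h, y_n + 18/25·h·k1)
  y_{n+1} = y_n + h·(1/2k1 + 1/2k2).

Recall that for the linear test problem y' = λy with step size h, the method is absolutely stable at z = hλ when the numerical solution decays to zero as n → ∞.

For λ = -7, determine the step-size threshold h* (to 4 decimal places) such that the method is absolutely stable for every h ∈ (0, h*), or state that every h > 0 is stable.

Set f=λy, z=hλ:
  k1=λy_n ⇒ h·k1=z·y_n;  k2=λ(1+18/25z)y_n ⇒ h·k2=z(1+18/25z)y_n
  y_{n+1}/y_n = 1 + 1/2z + 1/2z(1+18/25z) = 1 + z + 9/25z²
  R(z) = 1 + z + 9/25z².

Find x<0 with |R(x)|<1.
x=-1.5: |R|=0.3100
R=1: x+9/25x²=0 ⇒ x=−25/9=-2.7778; min R=1−1/(4·9/25)=0.3056>−1
Confirm numerically:
  x=-2.725: |R|=0.94822 <1
  x=-2.054: |R|=0.46481 <1
  x=-1.734: |R|=0.34843 <1
  x=-3.037: |R|=1.28341 >1
  x=-2.864: |R|=1.08890 >1
So |R|<1 on (-2.7778, 0).

(-2.7778,0); λ=-7 ⇒ h* = (25/9)/7 = 0.3968.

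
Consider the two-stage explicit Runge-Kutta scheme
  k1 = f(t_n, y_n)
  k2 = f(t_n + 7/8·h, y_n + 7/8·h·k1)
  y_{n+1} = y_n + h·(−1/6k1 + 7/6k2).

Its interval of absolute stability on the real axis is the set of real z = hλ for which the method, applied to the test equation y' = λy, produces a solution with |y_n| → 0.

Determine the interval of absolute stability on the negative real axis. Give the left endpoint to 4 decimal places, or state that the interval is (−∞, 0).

z∈(-0.9796,0).

On y'=λy, z=hλ:
  k1=λy_n ⇒ h·k1=z·y_n;  k2=λ(1+7/8z)y_n ⇒ h·k2=z(1+7/8z)y_n
  y_{n+1}/y_n = 1 − 1/6z + 7/6z(1+7/8z) = 1 + z + 49/48z²
  ⇒ R(z) = 1 + z + 49/48z².

Need |R(x)|<1, x<0.
x=-1.26: |R|=1.3607
R=1: x+49/48x²=0 ⇒ x=−48/49=-0.9796; min R=1−1/(4·49/48)=0.7551>−1
Confirm numerically:
  x=-0.811: |R|=0.86042 <1
  x=-0.720: |R|=0.80920 <1
  x=-0.717: |R|=0.80780 <1
  x=-0.449: |R|=0.75680 <1
  x=-1.379: |R|=1.56226 >1
  x=-1.116: |R|=1.15540 >1
  x=-1.067: |R|=1.09521 >1
So |R|<1 on (-0.9796, 0).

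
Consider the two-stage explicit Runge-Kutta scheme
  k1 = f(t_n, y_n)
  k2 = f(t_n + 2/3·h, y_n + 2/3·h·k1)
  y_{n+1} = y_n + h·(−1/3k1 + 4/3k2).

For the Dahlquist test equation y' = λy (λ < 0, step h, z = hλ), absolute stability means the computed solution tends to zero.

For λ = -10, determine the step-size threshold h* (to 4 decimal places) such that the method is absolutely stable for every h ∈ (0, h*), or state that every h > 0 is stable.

(-1.1250,0); λ=-10 ⇒ h* = (9/8)/10 = 0.1125.

With y'=λy (z=hλ):
  k1=λy_n ⇒ h·k1=z·y_n;  k2=λ(1+2/3z)y_n ⇒ h·k2=z(1+2/3z)y_n
  y_{n+1}/y_n = 1 − 1/3z + 4/3z(1+2/3z) = 1 + z + 8/9z²
  ⇒ R(z) = 1 + z + 8/9z².

Find x<0 with |R(x)|<1.
x=-0.66: |R|=0.7272
R=1: x+8/9x²=0 ⇒ x=−9/8=-1.1250; min R=1−1/(4·8/9)=0.7188>−1
Confirm numerically:
  x=-0.668: |R|=0.72864 <1
  x=-0.645: |R|=0.72480 <1
  x=-0.641: |R|=0.72423 <1
  x=-0.519: |R|=0.72043 <1
  x=-1.669: |R|=1.80705 >1
  x=-1.553: |R|=1.59083 >1
So |R|<1 on (-1.1250, 0).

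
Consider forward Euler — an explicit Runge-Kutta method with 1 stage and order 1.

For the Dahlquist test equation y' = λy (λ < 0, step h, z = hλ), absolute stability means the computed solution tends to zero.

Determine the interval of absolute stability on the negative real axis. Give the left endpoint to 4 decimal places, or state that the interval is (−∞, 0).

(-2.0000, 0).

Set f=λy, z=hλ:
  order 1, 1-stage ⇒ R(z)=1+z
  (e.g. R(-0.87)=0.13000, |R|=0.13000)

Solve |R(x)|<1 on ℝ⁻.
x=-0.87: |R|=0.1300
|R(-2.02)|=1.0200 |R(-1.57)|=0.5700 |R(-0.82)|=0.1800
Bisect:
  x_lo=-2.8305 |R|=1.8305  x_hi=-0.2631 |R|=0.7369
  mid=-1.54679 |R|=0.54679 →hi
  mid=-2.18863 |R|=1.18863 →lo
  mid=-1.86771 |R|=0.86771 →hi
  mid=-2.02817 |R|=1.02817 →lo
  mid=-1.94794 |R|=0.94794 →hi
  mid=-1.98805 |R|=0.98805 →hi
  mid=-2.00811 |R|=1.00811 →lo
  mid=-1.99808 |R|=0.99808 →hi
  mid=-2.00310 |R|=1.00310 →lo
  mid=-2.00059 |R|=1.00059 →lo
  ...
  [-2.00012,-1.99996] ⇒ x*=-2.0000
Stable set (-2.0000, 0).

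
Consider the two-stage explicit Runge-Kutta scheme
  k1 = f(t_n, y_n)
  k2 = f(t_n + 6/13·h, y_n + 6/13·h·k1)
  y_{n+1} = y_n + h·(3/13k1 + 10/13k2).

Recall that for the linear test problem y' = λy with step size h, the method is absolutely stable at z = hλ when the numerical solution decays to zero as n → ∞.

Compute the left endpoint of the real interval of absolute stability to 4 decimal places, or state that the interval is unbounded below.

left endpoint -2.8167.

Set f=λy, z=hλ:
  k1=λy_n ⇒ h·k1=z·y_n;  k2=λ(1+6/13z)y_n ⇒ h·k2=z(1+6/13z)y_n
  y_{n+1}/y_n = 1 + 3/13z + 10/13z(1+6/13z) = 1 + z + 60/169z²
  ⇒ R(z) = 1 + z + 60/169z².

Boundary: |R(x)|=1, x<0.
x=-1.07: |R|=0.3365
R=1: x+60/169x²=0 ⇒ x=−169/60=-2.8167; min R=1−1/(4·60/169)=0.2958>−1
Confirm numerically:
  x=-2.397: |R|=0.64286 <1
  x=-1.199: |R|=0.31139 <1
  x=-1.164: |R|=0.31703 <1
  x=-3.149: |R|=1.37154 >1
  x=-3.127: |R|=1.34453 >1
  x=-3.065: |R|=1.27023 >1
So |R|<1 on (-2.8167, 0).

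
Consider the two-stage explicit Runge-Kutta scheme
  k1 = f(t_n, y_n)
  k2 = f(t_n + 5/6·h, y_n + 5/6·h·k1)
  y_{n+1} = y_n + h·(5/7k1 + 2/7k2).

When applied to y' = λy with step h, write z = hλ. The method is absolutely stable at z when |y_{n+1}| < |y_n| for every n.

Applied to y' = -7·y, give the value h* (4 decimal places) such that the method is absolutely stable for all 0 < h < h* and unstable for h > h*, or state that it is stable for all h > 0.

Set f=λy, z=hλ:
  k1=λy_n ⇒ h·k1=z·y_n;  k2=λ(1+5/6z)y_n ⇒ h·k2=z(1+5/6z)y_n
  y_{n+1}/y_n = 1 + 5/7z + 2/7z(1+5/6z) = 1 + z + 5/21z²
  ⇒ R(z) = 1 + z + 5/21z².

Need |R(x)|<1, x<0.
x=-1.4: |R|=0.0667
R=1: x+5/21x²=0 ⇒ x=−21/5=-4.2000; min R=1−1/(4·5/21)=-0.0500>−1
Confirm numerically:
  x=-4.055: |R|=0.86001 <1
  x=-3.484: |R|=0.40606 <1
  x=-3.118: |R|=0.19674 <1
  x=-2.357: |R|=0.03427 <1
  x=-4.703: |R|=1.56324 >1
  x=-4.701: |R|=1.56076 >1
  x=-4.506: |R|=1.32829 >1
So |R|<1 on (-4.2000, 0).

(-4.2000,0); λ=-7 ⇒ h* = (21/5)/7 = 0.6000.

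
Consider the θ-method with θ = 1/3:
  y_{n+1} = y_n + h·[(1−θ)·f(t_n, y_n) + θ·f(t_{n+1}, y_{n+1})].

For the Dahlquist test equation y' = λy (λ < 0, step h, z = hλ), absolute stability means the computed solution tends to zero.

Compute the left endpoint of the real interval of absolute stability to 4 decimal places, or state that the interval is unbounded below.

Test eqn y'=λy, z=hλ:
  y_{n+1} = y_n + z·[2/3·y_n + 1/3·y_{n+1}] ⇒ (1 − 1/3z)y_{n+1} = (1 + 2/3z)y_n
  so R(z) = (1 + 2/3z)/(1 − 1/3z).

Solve |R(x)|<1 on ℝ⁻.
x=-0.55: |R|=0.5352
R=−1: 1+2/3x = −1+1/3x ⇒ -1/3x=2 ⇒ x=2/(-1/3)=-6.0000
Confirm numerically:
  x=-4.719: |R|=0.83405 <1
  x=-2.629: |R|=0.40114 <1
  x=-2.499: |R|=0.36334 <1
  x=-2.405: |R|=0.33488 <1
  x=-6.415: |R|=1.04408 >1
  x=-6.352: |R|=1.03764 >1
  x=-6.033: |R|=1.00365 >1
Interval (-6.0000, 0).

left endpoint -6.0000.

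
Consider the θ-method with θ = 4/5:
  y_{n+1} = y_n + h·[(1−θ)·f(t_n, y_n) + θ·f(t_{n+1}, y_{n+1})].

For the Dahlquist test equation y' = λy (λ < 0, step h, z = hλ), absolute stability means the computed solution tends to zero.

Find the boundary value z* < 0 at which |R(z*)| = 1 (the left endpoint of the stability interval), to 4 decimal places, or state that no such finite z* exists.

Test eqn y'=λy, z=hλ:
  y_{n+1} = y_n + z·[1/5·y_n + 4/5·y_{n+1}] ⇒ (1 − 4/5z)y_{n+1} = (1 + 1/5z)y_n
  Hence R(z) = (1 + 1/5z)/(1 − 4/5z).

Solve |R(x)|<1 on ℝ⁻.
x=-1.3: |R|=0.3627
x=-2: |R|=0.2308
x=-10: |R|=0.1111
x=-100: |R|=0.2346
θ=4/5≥1/2 ⇒ |1+1/5x|<|1−4/5x| ∀x<0 ⇒ unbounded interval.

interval (−∞, 0).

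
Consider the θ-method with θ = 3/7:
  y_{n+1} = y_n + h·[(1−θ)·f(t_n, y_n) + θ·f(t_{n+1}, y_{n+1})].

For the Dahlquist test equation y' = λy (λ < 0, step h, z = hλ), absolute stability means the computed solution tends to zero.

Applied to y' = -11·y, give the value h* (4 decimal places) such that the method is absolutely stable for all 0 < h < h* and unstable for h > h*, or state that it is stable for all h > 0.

(-14.0000,0); λ=-11 ⇒ h* = (14)/11 = 1.2727.

Test eqn y'=λy, z=hλ:
  y_{n+1} = y_n + z·[4/7·y_n + 3/7·y_{n+1}] ⇒ (1 − 3/7z)y_{n+1} = (1 + 4/7z)y_n
  R(z) = (1 + 4/7z)/(1 − 3/7z).

Boundary: |R(x)|=1, x<0.
x=-1.77: |R|=0.0065
R=−1: 1+4/7x = −1+3/7x ⇒ -1/7x=2 ⇒ x=2/(-1/7)=-14.0000
Confirm numerically:
  x=-13.257: |R|=0.98411 <1
  x=-12.466: |R|=0.96545 <1
  x=-10.981: |R|=0.92442 <1
  x=-9.141: |R|=0.85884 <1
  x=-14.452: |R|=1.00898 >1
  x=-14.419: |R|=1.00834 >1
  x=-14.071: |R|=1.00144 >1
So |R|<1 on (-14.0000, 0).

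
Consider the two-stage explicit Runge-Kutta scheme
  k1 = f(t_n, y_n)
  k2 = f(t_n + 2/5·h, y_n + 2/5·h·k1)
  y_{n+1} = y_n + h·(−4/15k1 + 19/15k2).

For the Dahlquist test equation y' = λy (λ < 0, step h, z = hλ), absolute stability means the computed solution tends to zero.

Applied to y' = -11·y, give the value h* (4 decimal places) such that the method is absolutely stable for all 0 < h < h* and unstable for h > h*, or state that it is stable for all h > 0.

(-1.9737,0); λ=-11 ⇒ h* = (75/38)/11 = 0.1794.

Set f=λy, z=hλ:
  k1=λy_n ⇒ h·k1=z·y_n;  k2=λ(1+2/5z)y_n ⇒ h·k2=z(1+2/5z)y_n
  y_{n+1}/y_n = 1 − 4/15z + 19/15z(1+2/5z) = 1 + z + 38/75z²
  R(z) = 1 + z + 38/75z².

Find x<0 with |R(x)|<1.
x=-1.42: |R|=0.6016
R=1: x+38/75x²=0 ⇒ x=−75/38=-1.9737; min R=1−1/(4·38/75)=0.5066>−1
Confirm numerically:
  x=-1.537: |R|=0.65993 <1
  x=-1.445: |R|=0.61293 <1
  x=-0.963: |R|=0.50687 <1
  x=-2.495: |R|=1.65901 >1
  x=-2.462: |R|=1.60913 >1
  x=-2.153: |R|=1.19561 >1
So |R|<1 on (-1.9737, 0).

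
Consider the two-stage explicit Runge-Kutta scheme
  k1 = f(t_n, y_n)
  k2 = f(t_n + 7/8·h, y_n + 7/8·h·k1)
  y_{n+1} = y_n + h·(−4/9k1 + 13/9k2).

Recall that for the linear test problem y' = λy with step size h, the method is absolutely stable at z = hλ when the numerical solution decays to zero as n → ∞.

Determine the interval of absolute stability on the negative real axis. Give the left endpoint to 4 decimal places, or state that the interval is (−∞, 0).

z∈(-0.7912,0).

On y'=λy, z=hλ:
  k1=λy_n ⇒ h·k1=z·y_n;  k2=λ(1+7/8z)y_n ⇒ h·k2=z(1+7/8z)y_n
  y_{n+1}/y_n = 1 − 4/9z + 13/9z(1+7/8z) = 1 + z + 91/72z²
  Hence R(z) = 1 + z + 91/72z².

Need |R(x)|<1, x<0.
x=-0.44: |R|=0.8047
R=1: x+91/72x²=0 ⇒ x=−72/91=-0.7912; min R=1−1/(4·91/72)=0.8022>−1
Confirm numerically:
  x=-0.717: |R|=0.93275 <1
  x=-0.688: |R|=0.91025 <1
  x=-0.618: |R|=0.86471 <1
  x=-0.499: |R|=0.81571 <1
  x=-1.191: |R|=1.60180 >1
  x=-0.945: |R|=1.18368 >1
  x=-0.818: |R|=1.02770 >1
Interval (-0.7912, 0).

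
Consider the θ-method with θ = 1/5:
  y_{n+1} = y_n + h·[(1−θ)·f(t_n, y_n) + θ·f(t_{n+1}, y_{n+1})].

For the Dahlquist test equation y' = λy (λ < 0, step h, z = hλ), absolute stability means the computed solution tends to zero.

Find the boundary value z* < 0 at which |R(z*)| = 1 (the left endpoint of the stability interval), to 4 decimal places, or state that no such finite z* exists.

With y'=λy (z=hλ):
  y_{n+1} = y_n + z·[4/5·y_n + 1/5·y_{n+1}] ⇒ (1 − 1/5z)y_{n+1} = (1 + 4/5z)y_n
  so R(z) = (1 + 4/5z)/(1 − 1/5z).

Need |R(x)|<1, x<0.
x=-1.69: |R|=0.2631
R=−1: 1+4/5x = −1+1/5x ⇒ -3/5x=2 ⇒ x=2/(-3/5)=-3.3333
Confirm numerically:
  x=-3.024: |R|=0.88435 <1
  x=-2.575: |R|=0.69967 <1
  x=-2.339: |R|=0.59354 <1
  x=-3.835: |R|=1.17035 >1
  x=-3.818: |R|=1.16489 >1
  x=-3.621: |R|=1.10010 >1
Stable set (-3.3333, 0).

z* = -3.3333.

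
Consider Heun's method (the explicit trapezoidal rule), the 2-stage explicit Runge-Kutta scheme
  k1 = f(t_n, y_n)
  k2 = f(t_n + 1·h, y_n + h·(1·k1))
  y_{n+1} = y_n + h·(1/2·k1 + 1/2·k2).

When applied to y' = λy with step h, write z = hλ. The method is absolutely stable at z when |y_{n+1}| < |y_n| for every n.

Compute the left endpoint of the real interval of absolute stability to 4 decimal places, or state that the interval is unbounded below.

With y'=λy (z=hλ):
  order 2, 2-stage ⇒ R(z)=1+z+z^2/2
  (e.g. R(-0.62)=0.57220, |R|=0.57220)

Find x<0 with |R(x)|<1.
x=-0.62: |R|=0.5722
|R(-1.32)|=0.5512 |R(-1.15)|=0.5112 |R(-0.87)|=0.5085
Bisect:
  x_lo=-2.5483 |R|=1.6986  x_hi=-0.2934 |R|=0.7496
  mid=-1.42085 |R|=0.58856 →hi
  mid=-1.98457 |R|=0.98469 →hi
  mid=-2.26643 |R|=1.30192 →lo
  mid=-2.12550 |R|=1.13337 →lo
  mid=-2.05503 |R|=1.05655 →lo
  mid=-2.01980 |R|=1.02000 →lo
  mid=-2.00218 |R|=1.00219 →lo
  mid=-1.99338 |R|=0.99340 →hi
  ...
  [-2.00012,-1.99998] ⇒ x*=-2.0000
Interval (-2.0000, 0).

left endpoint -2.0000.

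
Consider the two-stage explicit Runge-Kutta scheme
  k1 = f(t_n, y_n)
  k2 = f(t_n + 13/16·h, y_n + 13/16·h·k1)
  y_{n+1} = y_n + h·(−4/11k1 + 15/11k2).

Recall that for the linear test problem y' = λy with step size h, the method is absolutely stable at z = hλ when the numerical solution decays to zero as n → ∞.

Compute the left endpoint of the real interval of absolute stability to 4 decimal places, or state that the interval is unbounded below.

Test eqn y'=λy, z=hλ:
  k1=λy_n ⇒ h·k1=z·y_n;  k2=λ(1+13/16z)y_n ⇒ h·k2=z(1+13/16z)y_n
  y_{n+1}/y_n = 1 − 4/11z + 15/11z(1+13/16z) = 1 + z + 195/176z²
  ⇒ R(z) = 1 + z + 195/176z².

Solve |R(x)|<1 on ℝ⁻.
x=-0.91: |R|=1.0075
R=1: x+195/176x²=0 ⇒ x=−176/195=-0.9026; min R=1−1/(4·195/176)=0.7744>−1
Confirm numerically:
  x=-0.740: |R|=0.86672 <1
  x=-0.643: |R|=0.81508 <1
  x=-0.466: |R|=0.77460 <1
  x=-0.392: |R|=0.77825 <1
  x=-1.324: |R|=1.61822 >1
  x=-1.214: |R|=1.41890 >1
  x=-1.190: |R|=1.37897 >1
Stable set (-0.9026, 0).

z* = -0.9026.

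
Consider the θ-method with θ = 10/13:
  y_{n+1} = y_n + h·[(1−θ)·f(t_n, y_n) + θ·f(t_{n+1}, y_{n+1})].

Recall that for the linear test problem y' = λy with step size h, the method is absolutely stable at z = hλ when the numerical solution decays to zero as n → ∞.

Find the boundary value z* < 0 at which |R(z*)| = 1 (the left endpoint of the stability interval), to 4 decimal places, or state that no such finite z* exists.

unbounded; (−∞, 0).

Test eqn y'=λy, z=hλ:
  y_{n+1} = y_n + z·[3/13·y_n + 10/13·y_{n+1}] ⇒ (1 − 10/13z)y_{n+1} = (1 + 3/13z)y_n
  so R(z) = (1 + 3/13z)/(1 − 10/13z).

Need |R(x)|<1, x<0.
x=-1.17: |R|=0.3842
x=-2: |R|=0.2121
x=-10: |R|=0.1504
x=-100: |R|=0.2833
θ=10/13≥1/2 ⇒ |1+3/13x|<|1−10/13x| ∀x<0 ⇒ stable on all of ℝ⁻.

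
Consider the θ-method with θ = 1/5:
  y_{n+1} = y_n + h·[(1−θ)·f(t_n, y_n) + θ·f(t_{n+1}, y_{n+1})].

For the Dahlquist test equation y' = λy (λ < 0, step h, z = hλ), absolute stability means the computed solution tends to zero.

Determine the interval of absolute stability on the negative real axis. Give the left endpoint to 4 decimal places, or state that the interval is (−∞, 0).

z∈(-3.3333,0).

With y'=λy (z=hλ):
  y_{n+1} = y_n + z·[4/5·y_n + 1/5·y_{n+1}] ⇒ (1 − 1/5z)y_{n+1} = (1 + 4/5z)y_n
  so R(z) = (1 + 4/5z)/(1 − 1/5z).

Boundary: |R(x)|=1, x<0.
x=-0.67: |R|=0.4092
R=−1: 1+4/5x = −1+1/5x ⇒ -3/5x=2 ⇒ x=2/(-3/5)=-3.3333
Confirm numerically:
  x=-3.271: |R|=0.97739 <1
  x=-2.894: |R|=0.83304 <1
  x=-1.918: |R|=0.38624 <1
  x=-1.619: |R|=0.22299 <1
  x=-3.920: |R|=1.19731 >1
  x=-3.845: |R|=1.17354 >1
Stable set (-3.3333, 0).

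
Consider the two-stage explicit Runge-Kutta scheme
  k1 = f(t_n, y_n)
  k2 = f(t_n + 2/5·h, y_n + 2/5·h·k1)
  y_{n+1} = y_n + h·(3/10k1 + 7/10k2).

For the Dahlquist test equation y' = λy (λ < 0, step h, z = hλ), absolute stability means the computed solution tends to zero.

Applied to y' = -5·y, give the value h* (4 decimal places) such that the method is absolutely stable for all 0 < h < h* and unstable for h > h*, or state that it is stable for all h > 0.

(-3.5714,0); λ=-5 ⇒ h* = (25/7)/5 = 0.7143.

Test eqn y'=λy, z=hλ:
  k1=λy_n ⇒ h·k1=z·y_n;  k2=λ(1+2/5z)y_n ⇒ h·k2=z(1+2/5z)y_n
  y_{n+1}/y_n = 1 + 3/10z + 7/10z(1+2/5z) = 1 + z + 7/25z²
  ⇒ R(z) = 1 + z + 7/25z².

Find x<0 with |R(x)|<1.
x=-1.41: |R|=0.1467
R=1: x+7/25x²=0 ⇒ x=−25/7=-3.5714; min R=1−1/(4·7/25)=0.1071>−1
Confirm numerically:
  x=-2.528: |R|=0.26142 <1
  x=-2.183: |R|=0.15134 <1
  x=-2.122: |R|=0.13881 <1
  x=-3.709: |R|=1.14287 >1
  x=-3.680: |R|=1.11187 >1
Stable set (-3.5714, 0).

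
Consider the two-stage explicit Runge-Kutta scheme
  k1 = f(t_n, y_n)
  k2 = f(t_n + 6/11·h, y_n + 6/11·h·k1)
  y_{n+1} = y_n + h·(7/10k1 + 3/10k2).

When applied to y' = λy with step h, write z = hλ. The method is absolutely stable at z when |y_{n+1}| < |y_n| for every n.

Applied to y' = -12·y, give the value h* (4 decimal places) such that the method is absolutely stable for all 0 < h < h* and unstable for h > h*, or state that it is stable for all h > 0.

(-6.1111,0); λ=-12 ⇒ h* = (55/9)/12 = 0.5093.

With y'=λy (z=hλ):
  k1=λy_n ⇒ h·k1=z·y_n;  k2=λ(1+6/11z)y_n ⇒ h·k2=z(1+6/11z)y_n
  y_{n+1}/y_n = 1 + 7/10z + 3/10z(1+6/11z) = 1 + z + 9/55z²
  ⇒ R(z) = 1 + z + 9/55z².

Boundary: |R(x)|=1, x<0.
x=-0.38: |R|=0.6436
R=1: x+9/55x²=0 ⇒ x=−55/9=-6.1111; min R=1−1/(4·9/55)=-0.5278>−1
Confirm numerically:
  x=-4.949: |R|=0.05888 <1
  x=-4.315: |R|=0.26822 <1
  x=-2.930: |R|=0.52520 <1
  x=-2.596: |R|=0.49322 <1
  x=-6.469: |R|=1.37885 >1
  x=-6.459: |R|=1.36769 >1
So |R|<1 on (-6.1111, 0).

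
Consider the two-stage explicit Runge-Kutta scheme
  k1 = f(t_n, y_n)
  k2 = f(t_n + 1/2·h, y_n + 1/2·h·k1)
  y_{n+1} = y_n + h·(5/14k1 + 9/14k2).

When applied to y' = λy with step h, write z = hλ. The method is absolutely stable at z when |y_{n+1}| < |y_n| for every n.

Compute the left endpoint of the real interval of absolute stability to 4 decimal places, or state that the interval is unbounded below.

z* = -3.1111.

On y'=λy, z=hλ:
  k1=λy_n ⇒ h·k1=z·y_n;  k2=λ(1+1/2z)y_n ⇒ h·k2=z(1+1/2z)y_n
  y_{n+1}/y_n = 1 + 5/14z + 9/14z(1+1/2z) = 1 + z + 9/28z²
  R(z) = 1 + z + 9/28z².

Boundary: |R(x)|=1, x<0.
x=-0.55: |R|=0.5472
R=1: x+9/28x²=0 ⇒ x=−28/9=-3.1111; min R=1−1/(4·9/28)=0.2222>−1
Confirm numerically:
  x=-2.259: |R|=0.38128 <1
  x=-1.801: |R|=0.24159 <1
  x=-1.717: |R|=0.23060 <1
  x=-3.577: |R|=1.53566 >1
  x=-3.568: |R|=1.52399 >1
So |R|<1 on (-3.1111, 0).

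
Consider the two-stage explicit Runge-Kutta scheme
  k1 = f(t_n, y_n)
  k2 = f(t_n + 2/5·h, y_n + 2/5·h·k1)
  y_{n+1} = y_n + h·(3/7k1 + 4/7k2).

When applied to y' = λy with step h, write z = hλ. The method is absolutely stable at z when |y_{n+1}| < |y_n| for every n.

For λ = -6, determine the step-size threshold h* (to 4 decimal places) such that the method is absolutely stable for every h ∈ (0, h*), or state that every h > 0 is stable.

Set f=λy, z=hλ:
  k1=λy_n ⇒ h·k1=z·y_n;  k2=λ(1+2/5z)y_n ⇒ h·k2=z(1+2/5z)y_n
  y_{n+1}/y_n = 1 + 3/7z + 4/7z(1+2/5z) = 1 + z + 8/35z²
  Hence R(z) = 1 + z + 8/35z².

Find x<0 with |R(x)|<1.
x=-0.7: |R|=0.4120
R=1: x+8/35x²=0 ⇒ x=−35/8=-4.3750; min R=1−1/(4·8/35)=-0.0938>−1
Confirm numerically:
  x=-4.176: |R|=0.81005 <1
  x=-4.057: |R|=0.70511 <1
  x=-2.514: |R|=0.06938 <1
  x=-4.878: |R|=1.56083 >1
  x=-4.693: |R|=1.34111 >1
  x=-4.473: |R|=1.10020 >1
Stable set (-4.3750, 0).

(-4.3750,0); λ=-6 ⇒ h* = (35/8)/6 = 0.7292.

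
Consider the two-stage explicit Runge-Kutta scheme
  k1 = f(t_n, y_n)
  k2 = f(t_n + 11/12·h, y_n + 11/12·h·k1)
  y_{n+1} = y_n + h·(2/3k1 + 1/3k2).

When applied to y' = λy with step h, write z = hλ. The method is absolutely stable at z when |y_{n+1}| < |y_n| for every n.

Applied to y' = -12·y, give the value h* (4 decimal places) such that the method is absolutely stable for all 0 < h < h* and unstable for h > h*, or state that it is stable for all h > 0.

On y'=λy, z=hλ:
  k1=λy_n ⇒ h·k1=z·y_n;  k2=λ(1+11/12z)y_n ⇒ h·k2=z(1+11/12z)y_n
  y_{n+1}/y_n = 1 + 2/3z + 1/3z(1+11/12z) = 1 + z + 11/36z²
  so R(z) = 1 + z + 11/36z².

Solve |R(x)|<1 on ℝ⁻.
x=-1.42: |R|=0.1961
R=1: x+11/36x²=0 ⇒ x=−36/11=-3.2727; min R=1−1/(4·11/36)=0.1818>−1
Confirm numerically:
  x=-2.699: |R|=0.52685 <1
  x=-1.474: |R|=0.18987 <1
  x=-1.394: |R|=0.19977 <1
  x=-3.664: |R|=1.43805 >1
  x=-3.492: |R|=1.23396 >1
  x=-3.417: |R|=1.15063 >1
So |R|<1 on (-3.2727, 0).

(-3.2727,0); λ=-12 ⇒ h* = (36/11)/12 = 0.2727.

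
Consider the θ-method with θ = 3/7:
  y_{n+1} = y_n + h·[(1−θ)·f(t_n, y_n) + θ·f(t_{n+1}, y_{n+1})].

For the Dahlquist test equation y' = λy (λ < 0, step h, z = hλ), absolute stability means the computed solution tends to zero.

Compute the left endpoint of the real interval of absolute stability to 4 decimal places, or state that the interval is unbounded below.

left endpoint -14.0000.

Test eqn y'=λy, z=hλ:
  y_{n+1} = y_n + z·[4/7·y_n + 3/7·y_{n+1}] ⇒ (1 − 3/7z)y_{n+1} = (1 + 4/7z)y_n
  Hence R(z) = (1 + 4/7z)/(1 − 3/7z).

Solve |R(x)|<1 on ℝ⁻.
x=-0.54: |R|=0.5615
R=−1: 1+4/7x = −1+3/7x ⇒ -1/7x=2 ⇒ x=2/(-1/7)=-14.0000
Confirm numerically:
  x=-11.318: |R|=0.93451 <1
  x=-9.590: |R|=0.87671 <1
  x=-8.373: |R|=0.82481 <1
  x=-7.450: |R|=0.77683 <1
  x=-14.308: |R|=1.00617 >1
  x=-14.163: |R|=1.00329 >1
  x=-14.120: |R|=1.00243 >1
Interval (-14.0000, 0).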